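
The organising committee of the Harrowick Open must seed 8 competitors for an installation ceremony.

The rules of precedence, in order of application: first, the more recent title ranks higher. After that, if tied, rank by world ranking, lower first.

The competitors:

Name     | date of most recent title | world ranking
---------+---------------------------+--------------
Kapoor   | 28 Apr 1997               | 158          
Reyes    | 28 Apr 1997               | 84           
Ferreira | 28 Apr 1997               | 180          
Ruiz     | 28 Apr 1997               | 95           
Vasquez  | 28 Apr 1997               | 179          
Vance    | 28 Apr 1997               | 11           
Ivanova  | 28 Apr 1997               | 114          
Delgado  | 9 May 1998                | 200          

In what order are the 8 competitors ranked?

Delgado, Vance, Reyes, Ruiz, Ivanova, Kapoor, Vasquez, Ferreira

By date of most recent title (later first): Delgado (9 May 1998); then Vance, Reyes, Ruiz, Ivanova, Kapoor, Vasquez and Ferreira (each 28 Apr 1997).
Among Vance, Reyes, Ruiz, Ivanova, Kapoor, Vasquez and Ferreira, by world ranking (lower first): Vance (11) before Reyes (84) before Ruiz (95) before Ivanova (114) before Kapoor (158) before Vasquez (179) before Ferreira (180).
Full order: Delgado, Vance, Reyes, Ruiz, Ivanova, Kapoor, Vasquez, Ferreira.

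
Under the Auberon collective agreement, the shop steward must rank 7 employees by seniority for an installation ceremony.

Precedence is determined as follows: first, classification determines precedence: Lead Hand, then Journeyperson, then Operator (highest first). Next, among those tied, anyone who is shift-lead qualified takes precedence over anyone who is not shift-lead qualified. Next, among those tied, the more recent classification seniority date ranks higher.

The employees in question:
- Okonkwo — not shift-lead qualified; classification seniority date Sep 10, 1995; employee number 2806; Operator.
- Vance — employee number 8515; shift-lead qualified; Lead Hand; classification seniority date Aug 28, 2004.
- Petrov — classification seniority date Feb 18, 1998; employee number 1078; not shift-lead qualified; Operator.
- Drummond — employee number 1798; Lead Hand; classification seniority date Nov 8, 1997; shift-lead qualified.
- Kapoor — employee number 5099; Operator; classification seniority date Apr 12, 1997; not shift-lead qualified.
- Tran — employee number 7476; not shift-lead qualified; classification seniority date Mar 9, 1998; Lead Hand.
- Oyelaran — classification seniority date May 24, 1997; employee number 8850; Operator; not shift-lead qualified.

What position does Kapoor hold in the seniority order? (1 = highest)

By classification: Vance, Drummond and Tran (Lead Hand); then Petrov, Oyelaran, Kapoor and Okonkwo (Operator).
Among Vance, Drummond and Tran, shift-lead qualified before not shift-lead qualified: Vance and Drummond (shift-lead qualified) before Tran (not shift-lead qualified).
Among Vance and Drummond, by classification seniority date (later first): Vance (Aug 28, 2004) before Drummond (Nov 8, 1997).
Petrov, Oyelaran, Kapoor and Okonkwo are each not shift-lead qualified, so the next rule applies.
Among Petrov, Oyelaran, Kapoor and Okonkwo, by classification seniority date (later first): Petrov (Feb 18, 1998) before Oyelaran (May 24, 1997) before Kapoor (Apr 12, 1997) before Okonkwo (Sep 10, 1995).
Order: Vance, Drummond, Tran, Petrov, Oyelaran, Kapoor, Okonkwo. So position 6.

6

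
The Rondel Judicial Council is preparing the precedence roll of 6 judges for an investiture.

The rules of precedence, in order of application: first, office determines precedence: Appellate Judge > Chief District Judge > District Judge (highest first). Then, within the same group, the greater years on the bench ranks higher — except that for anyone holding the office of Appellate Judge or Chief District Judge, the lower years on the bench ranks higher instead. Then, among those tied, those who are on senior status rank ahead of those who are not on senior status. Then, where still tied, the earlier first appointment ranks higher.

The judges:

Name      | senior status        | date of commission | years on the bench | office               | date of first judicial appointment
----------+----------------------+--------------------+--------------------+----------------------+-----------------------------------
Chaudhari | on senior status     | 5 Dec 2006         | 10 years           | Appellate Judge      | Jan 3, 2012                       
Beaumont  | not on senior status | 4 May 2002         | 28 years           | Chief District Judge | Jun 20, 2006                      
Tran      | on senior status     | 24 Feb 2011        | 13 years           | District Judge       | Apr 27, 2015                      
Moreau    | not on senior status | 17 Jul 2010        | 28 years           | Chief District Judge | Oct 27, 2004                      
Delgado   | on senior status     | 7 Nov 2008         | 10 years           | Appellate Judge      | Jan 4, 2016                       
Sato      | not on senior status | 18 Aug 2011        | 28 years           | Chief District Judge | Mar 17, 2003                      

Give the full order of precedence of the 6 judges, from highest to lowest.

By office: Chaudhari and Delgado (Appellate Judge); then Sato, Moreau and Beaumont (Chief District Judge); then Tran (District Judge).
Chaudhari and Delgado both have years on the bench 10 years, so the next rule applies.
Chaudhari and Delgado are each on senior status, so the next rule applies.
Among Chaudhari and Delgado, by date of first judicial appointment (earlier first): Chaudhari (Jan 3, 2012) before Delgado (Jan 4, 2016).
Sato, Moreau and Beaumont all have years on the bench 28 years, so the next rule applies.
Sato, Moreau and Beaumont are each not on senior status, so the next rule applies.
Among Sato, Moreau and Beaumont, by date of first judicial appointment (earlier first): Sato (Mar 17, 2003) before Moreau (Oct 27, 2004) before Beaumont (Jun 20, 2006).
Full order: Chaudhari, Delgado, Sato, Moreau, Beaumont, Tran.

Chaudhari, Delgado, Sato, Moreau, Beaumont, Tran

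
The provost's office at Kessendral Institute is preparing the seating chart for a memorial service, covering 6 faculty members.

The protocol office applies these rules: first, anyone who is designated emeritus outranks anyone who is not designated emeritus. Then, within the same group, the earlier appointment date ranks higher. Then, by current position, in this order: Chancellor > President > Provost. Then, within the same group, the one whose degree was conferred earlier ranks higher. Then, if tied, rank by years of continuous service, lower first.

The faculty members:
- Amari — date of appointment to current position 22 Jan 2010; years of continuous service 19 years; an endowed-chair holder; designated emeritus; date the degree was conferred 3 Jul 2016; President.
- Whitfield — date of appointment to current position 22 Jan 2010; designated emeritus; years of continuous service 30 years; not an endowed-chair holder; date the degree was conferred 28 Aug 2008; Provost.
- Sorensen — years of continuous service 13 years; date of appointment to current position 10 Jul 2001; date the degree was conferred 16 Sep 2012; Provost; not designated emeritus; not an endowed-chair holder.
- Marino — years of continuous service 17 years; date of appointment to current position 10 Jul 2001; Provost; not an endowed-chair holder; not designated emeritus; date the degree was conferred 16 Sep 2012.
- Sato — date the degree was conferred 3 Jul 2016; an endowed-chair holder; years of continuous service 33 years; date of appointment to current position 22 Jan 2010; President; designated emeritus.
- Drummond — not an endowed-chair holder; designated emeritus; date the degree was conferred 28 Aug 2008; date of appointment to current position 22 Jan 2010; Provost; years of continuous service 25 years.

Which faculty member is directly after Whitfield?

By the first rule: Amari, Sato, Drummond and Whitfield (each designated emeritus); then Sorensen and Marino (both not designated emeritus).
Amari, Sato, Drummond and Whitfield all have date of appointment to current position 22 Jan 2010, so the next rule applies.
Among Amari, Sato, Drummond and Whitfield, by current position: Amari and Sato (President) before Drummond and Whitfield (Provost).
Amari and Sato both have date the degree was conferred 3 Jul 2016, so the next rule applies.
Among Amari and Sato, by years of continuous service (lower first): Amari (19 years) before Sato (33 years).
Drummond and Whitfield both have date the degree was conferred 28 Aug 2008, so the next rule applies.
Among Drummond and Whitfield, by years of continuous service (lower first): Drummond (25 years) before Whitfield (30 years).
Sorensen and Marino both have date of appointment to current position 10 Jul 2001, so the next rule applies.
Sorensen and Marino are each Provost, so the next rule applies.
Sorensen and Marino both have date the degree was conferred 16 Sep 2012, so the next rule applies.
Among Sorensen and Marino, by years of continuous service (lower first): Sorensen (13 years) before Marino (17 years).
Order: Amari, Sato, Drummond, Whitfield, Sorensen, Marino.

Sorensen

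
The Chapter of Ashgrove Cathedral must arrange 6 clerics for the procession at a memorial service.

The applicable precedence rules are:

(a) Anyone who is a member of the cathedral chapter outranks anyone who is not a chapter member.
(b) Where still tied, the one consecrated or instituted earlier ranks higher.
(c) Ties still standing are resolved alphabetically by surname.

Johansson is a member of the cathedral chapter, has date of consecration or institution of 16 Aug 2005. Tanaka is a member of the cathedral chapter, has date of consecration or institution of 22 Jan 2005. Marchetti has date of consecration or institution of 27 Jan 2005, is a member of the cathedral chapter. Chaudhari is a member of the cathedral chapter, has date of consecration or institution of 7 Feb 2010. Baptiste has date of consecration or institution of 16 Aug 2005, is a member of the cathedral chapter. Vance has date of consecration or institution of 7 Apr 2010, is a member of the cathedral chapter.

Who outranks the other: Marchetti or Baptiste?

Marchetti

By the first rule: Tanaka, Marchetti, Baptiste, Johansson, Chaudhari and Vance (each a member of the cathedral chapter).
Among Tanaka, Marchetti, Baptiste, Johansson, Chaudhari and Vance, by date of consecration or institution (earlier first): Tanaka (22 Jan 2005) before Marchetti (27 Jan 2005) before Baptiste and Johansson (16 Aug 2005) before Chaudhari (7 Feb 2010) before Vance (7 Apr 2010).
Among Baptiste and Johansson, alphabetically by surname: Baptiste before Johansson.
So Marchetti takes precedence.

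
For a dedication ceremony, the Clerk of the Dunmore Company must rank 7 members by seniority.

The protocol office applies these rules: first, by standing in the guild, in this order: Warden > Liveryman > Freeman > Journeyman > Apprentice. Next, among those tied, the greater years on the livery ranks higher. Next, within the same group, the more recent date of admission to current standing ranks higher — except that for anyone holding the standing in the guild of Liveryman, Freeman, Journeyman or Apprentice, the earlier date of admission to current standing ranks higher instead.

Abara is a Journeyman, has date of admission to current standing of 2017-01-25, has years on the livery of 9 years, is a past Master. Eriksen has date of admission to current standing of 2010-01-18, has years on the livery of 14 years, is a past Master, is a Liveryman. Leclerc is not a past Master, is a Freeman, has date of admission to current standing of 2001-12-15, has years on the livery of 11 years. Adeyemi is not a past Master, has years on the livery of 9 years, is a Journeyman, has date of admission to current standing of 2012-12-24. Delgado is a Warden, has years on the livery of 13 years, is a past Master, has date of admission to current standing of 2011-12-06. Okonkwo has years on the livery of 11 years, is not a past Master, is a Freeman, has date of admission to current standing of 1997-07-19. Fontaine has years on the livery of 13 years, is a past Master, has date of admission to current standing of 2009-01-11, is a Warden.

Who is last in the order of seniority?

By standing in the guild: Delgado and Fontaine (Warden); then Eriksen (Liveryman); then Okonkwo and Leclerc (Freeman); then Adeyemi and Abara (Journeyman).
Delgado and Fontaine both have years on the livery 13 years, so the next rule applies.
Among Delgado and Fontaine, by date of admission to current standing (later first): Delgado (2011-12-06) before Fontaine (2009-01-11).
Okonkwo and Leclerc both have years on the livery 11 years, so the next rule applies.
Among Okonkwo and Leclerc, by date of admission to current standing (earlier first) (reversed rule for this group): Okonkwo (1997-07-19) before Leclerc (2001-12-15).
Adeyemi and Abara both have years on the livery 9 years, so the next rule applies.
Among Adeyemi and Abara, by date of admission to current standing (earlier first) (reversed rule for this group): Adeyemi (2012-12-24) before Abara (2017-01-25).
Order: Delgado, Fontaine, Eriksen, Okonkwo, Leclerc, Adeyemi, Abara.

Abara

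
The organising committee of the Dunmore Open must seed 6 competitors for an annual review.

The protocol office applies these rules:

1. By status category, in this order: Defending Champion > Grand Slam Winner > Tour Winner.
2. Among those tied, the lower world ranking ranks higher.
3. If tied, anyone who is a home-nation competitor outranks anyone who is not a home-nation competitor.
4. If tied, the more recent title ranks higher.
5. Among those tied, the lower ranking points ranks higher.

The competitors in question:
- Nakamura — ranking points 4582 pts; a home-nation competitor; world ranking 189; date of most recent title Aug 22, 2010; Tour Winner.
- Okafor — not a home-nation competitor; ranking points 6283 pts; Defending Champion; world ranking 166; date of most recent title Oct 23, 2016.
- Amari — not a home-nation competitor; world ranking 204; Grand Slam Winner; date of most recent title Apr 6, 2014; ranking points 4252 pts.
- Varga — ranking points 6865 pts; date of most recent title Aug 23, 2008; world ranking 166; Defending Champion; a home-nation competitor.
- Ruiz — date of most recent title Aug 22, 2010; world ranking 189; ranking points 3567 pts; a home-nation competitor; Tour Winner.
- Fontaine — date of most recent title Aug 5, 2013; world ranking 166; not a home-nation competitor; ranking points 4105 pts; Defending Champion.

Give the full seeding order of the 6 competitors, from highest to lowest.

Varga, Okafor, Fontaine, Amari, Ruiz, Nakamura

By status category: Varga, Okafor and Fontaine (Defending Champion); then Amari (Grand Slam Winner); then Ruiz and Nakamura (Tour Winner).
Varga, Okafor and Fontaine all have world ranking 166, so the next rule applies.
Among Varga, Okafor and Fontaine, a home-nation competitor before not a home-nation competitor: Varga (a home-nation competitor) before Okafor and Fontaine (not a home-nation competitor).
Among Okafor and Fontaine, by date of most recent title (later first): Okafor (Oct 23, 2016) before Fontaine (Aug 5, 2013).
Ruiz and Nakamura both have world ranking 189, so the next rule applies.
Ruiz and Nakamura are each a home-nation competitor, so the next rule applies.
Ruiz and Nakamura both have date of most recent title Aug 22, 2010, so the next rule applies.
Among Ruiz and Nakamura, by ranking points (lower first): Ruiz (3567 pts) before Nakamura (4582 pts).
Full order: Varga, Okafor, Fontaine, Amari, Ruiz, Nakamura.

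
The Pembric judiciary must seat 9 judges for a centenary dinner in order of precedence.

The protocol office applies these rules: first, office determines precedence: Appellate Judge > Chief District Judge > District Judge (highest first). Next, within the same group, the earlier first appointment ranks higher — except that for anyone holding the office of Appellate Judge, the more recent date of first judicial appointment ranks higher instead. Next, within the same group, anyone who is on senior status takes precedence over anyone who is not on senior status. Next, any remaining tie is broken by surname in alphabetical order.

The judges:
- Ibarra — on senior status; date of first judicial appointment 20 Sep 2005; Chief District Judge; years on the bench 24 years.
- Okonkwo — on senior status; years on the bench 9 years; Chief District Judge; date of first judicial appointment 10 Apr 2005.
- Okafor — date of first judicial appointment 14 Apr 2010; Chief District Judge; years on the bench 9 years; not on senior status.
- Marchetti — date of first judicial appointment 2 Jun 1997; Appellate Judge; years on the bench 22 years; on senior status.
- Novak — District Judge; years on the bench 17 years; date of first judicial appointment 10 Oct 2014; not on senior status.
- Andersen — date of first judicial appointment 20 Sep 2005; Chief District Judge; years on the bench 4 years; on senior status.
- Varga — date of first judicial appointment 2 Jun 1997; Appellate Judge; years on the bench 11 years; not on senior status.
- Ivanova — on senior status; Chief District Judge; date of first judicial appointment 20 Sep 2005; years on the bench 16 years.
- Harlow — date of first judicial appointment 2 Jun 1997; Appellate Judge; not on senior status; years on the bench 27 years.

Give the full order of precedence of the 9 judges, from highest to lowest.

Marchetti, Harlow, Varga, Okonkwo, Andersen, Ibarra, Ivanova, Okafor, Novak

By office: Marchetti, Harlow and Varga (Appellate Judge); then Okonkwo, Andersen, Ibarra, Ivanova and Okafor (Chief District Judge); then Novak (District Judge).
Marchetti, Harlow and Varga all have date of first judicial appointment 2 Jun 1997, so the next rule applies.
Among Marchetti, Harlow and Varga, on senior status before not on senior status: Marchetti (on senior status) before Harlow and Varga (not on senior status).
Among Harlow and Varga, alphabetically by surname: Harlow before Varga.
Among Okonkwo, Andersen, Ibarra, Ivanova and Okafor, by date of first judicial appointment (earlier first): Okonkwo (10 Apr 2005) before Andersen, Ibarra and Ivanova (20 Sep 2005) before Okafor (14 Apr 2010).
Andersen, Ibarra and Ivanova are each on senior status, so the next rule applies.
Among Andersen, Ibarra and Ivanova, alphabetically by surname: Andersen before Ibarra before Ivanova.
Full order: Marchetti, Harlow, Varga, Okonkwo, Andersen, Ibarra, Ivanova, Okafor, Novak.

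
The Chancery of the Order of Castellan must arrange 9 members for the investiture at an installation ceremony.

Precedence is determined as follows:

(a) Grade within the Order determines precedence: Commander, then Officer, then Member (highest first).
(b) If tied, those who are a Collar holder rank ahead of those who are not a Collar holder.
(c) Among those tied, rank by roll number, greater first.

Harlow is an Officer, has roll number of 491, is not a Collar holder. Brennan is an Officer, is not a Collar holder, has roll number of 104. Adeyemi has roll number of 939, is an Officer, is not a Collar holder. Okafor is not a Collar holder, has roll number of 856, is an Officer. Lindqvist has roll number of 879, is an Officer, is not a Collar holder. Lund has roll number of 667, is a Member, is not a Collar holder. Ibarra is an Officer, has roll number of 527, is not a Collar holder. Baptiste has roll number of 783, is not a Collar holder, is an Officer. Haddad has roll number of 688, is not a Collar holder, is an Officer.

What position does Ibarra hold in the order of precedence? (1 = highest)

6

By grade within the Order: Adeyemi, Lindqvist, Okafor, Baptiste, Haddad, Ibarra, Harlow and Brennan (Officer); then Lund (Member).
Adeyemi, Lindqvist, Okafor, Baptiste, Haddad, Ibarra, Harlow and Brennan are each not a Collar holder, so the next rule applies.
Among Adeyemi, Lindqvist, Okafor, Baptiste, Haddad, Ibarra, Harlow and Brennan, by roll number (higher first): Adeyemi (939) before Lindqvist (879) before Okafor (856) before Baptiste (783) before Haddad (688) before Ibarra (527) before Harlow (491) before Brennan (104).
Order: Adeyemi, Lindqvist, Okafor, Baptiste, Haddad, Ibarra, Harlow, Brennan, Lund. So position 6.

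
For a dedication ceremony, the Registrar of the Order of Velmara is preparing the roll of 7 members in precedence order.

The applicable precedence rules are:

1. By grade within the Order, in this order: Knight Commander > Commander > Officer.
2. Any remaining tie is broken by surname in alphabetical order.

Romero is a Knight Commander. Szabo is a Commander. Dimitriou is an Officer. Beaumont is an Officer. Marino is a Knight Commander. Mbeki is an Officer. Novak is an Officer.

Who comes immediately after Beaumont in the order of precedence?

Dimitriou

By grade within the Order: Marino and Romero (Knight Commander); then Szabo (Commander); then Beaumont, Dimitriou, Mbeki and Novak (Officer).
Among Marino and Romero, alphabetically by surname: Marino before Romero.
Among Beaumont, Dimitriou, Mbeki and Novak, alphabetically by surname: Beaumont before Dimitriou before Mbeki before Novak.
Order: Marino, Romero, Szabo, Beaumont, Dimitriou, Mbeki, Novak.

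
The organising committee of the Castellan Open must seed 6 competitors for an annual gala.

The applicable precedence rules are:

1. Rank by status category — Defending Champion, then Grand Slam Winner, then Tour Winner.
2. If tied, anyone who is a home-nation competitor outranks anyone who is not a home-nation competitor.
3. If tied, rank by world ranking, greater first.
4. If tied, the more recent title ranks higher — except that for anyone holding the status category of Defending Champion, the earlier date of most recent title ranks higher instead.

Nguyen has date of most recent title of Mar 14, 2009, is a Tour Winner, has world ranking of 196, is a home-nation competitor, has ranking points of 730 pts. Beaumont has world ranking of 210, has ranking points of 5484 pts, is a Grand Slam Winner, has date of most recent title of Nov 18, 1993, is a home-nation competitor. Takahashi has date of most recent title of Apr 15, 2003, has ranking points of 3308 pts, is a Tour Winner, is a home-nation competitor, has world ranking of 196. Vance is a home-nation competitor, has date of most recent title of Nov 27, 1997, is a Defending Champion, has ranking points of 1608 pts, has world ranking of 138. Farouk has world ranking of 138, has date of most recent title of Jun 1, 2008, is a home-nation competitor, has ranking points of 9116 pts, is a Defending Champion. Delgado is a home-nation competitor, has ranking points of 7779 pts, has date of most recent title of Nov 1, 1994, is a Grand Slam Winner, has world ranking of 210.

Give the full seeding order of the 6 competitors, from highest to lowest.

By status category: Vance and Farouk (Defending Champion); then Delgado and Beaumont (Grand Slam Winner); then Nguyen and Takahashi (Tour Winner).
Vance and Farouk are each a home-nation competitor, so the next rule applies.
Vance and Farouk both have world ranking 138, so the next rule applies.
Among Vance and Farouk, by date of most recent title (earlier first) (reversed rule for this group): Vance (Nov 27, 1997) before Farouk (Jun 1, 2008).
Delgado and Beaumont are each a home-nation competitor, so the next rule applies.
Delgado and Beaumont both have world ranking 210, so the next rule applies.
Among Delgado and Beaumont, by date of most recent title (later first): Delgado (Nov 1, 1994) before Beaumont (Nov 18, 1993).
Nguyen and Takahashi are each a home-nation competitor, so the next rule applies.
Nguyen and Takahashi both have world ranking 196, so the next rule applies.
Among Nguyen and Takahashi, by date of most recent title (later first): Nguyen (Mar 14, 2009) before Takahashi (Apr 15, 2003).
Full order: Vance, Farouk, Delgado, Beaumont, Nguyen, Takahashi.

Vance, Farouk, Delgado, Beaumont, Nguyen, Takahashi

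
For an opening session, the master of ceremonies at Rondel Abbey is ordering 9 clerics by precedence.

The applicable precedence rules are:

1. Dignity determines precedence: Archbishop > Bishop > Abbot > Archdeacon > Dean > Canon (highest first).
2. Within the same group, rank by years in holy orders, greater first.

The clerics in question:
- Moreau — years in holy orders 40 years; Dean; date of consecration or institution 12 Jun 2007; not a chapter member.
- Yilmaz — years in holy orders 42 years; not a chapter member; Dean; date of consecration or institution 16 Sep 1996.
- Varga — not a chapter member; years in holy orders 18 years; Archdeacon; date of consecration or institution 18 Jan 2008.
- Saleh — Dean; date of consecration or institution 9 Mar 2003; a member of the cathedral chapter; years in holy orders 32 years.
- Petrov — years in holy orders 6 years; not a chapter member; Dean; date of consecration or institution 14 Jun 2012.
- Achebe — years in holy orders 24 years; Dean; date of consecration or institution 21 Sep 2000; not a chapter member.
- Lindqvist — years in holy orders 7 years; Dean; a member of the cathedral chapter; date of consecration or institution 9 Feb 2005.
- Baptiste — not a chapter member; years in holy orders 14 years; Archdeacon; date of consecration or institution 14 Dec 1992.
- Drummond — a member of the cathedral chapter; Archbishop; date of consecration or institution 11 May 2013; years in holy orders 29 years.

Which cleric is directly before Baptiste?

By dignity: Drummond (Archbishop); then Varga and Baptiste (Archdeacon); then Yilmaz, Moreau, Saleh, Achebe, Lindqvist and Petrov (Dean).
Among Varga and Baptiste, by years in holy orders (higher first): Varga (18 years) before Baptiste (14 years).
Among Yilmaz, Moreau, Saleh, Achebe, Lindqvist and Petrov, by years in holy orders (higher first): Yilmaz (42 years) before Moreau (40 years) before Saleh (32 years) before Achebe (24 years) before Lindqvist (7 years) before Petrov (6 years).
Order: Drummond, Varga, Baptiste, Yilmaz, Moreau, Saleh, Achebe, Lindqvist, Petrov.

Varga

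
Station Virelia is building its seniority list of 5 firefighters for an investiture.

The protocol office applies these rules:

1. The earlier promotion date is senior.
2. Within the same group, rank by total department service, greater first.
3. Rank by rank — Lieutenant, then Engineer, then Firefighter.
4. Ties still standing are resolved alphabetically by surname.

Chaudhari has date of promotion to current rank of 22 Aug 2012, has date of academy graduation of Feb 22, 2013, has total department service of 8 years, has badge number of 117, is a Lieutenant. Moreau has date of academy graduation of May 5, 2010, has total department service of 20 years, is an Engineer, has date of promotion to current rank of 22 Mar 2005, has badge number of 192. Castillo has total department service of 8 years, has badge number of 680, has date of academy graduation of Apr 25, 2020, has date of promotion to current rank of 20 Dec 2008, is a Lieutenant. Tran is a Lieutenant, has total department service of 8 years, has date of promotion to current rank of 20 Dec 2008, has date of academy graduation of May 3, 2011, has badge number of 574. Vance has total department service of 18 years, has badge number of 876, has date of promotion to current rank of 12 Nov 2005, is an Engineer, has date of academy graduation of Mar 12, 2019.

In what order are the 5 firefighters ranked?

Moreau, Vance, Castillo, Tran, Chaudhari

By date of promotion to current rank (earlier first): Moreau (22 Mar 2005); then Vance (12 Nov 2005); then Castillo and Tran (both 20 Dec 2008); then Chaudhari (22 Aug 2012).
Castillo and Tran both have total department service 8 years, so the next rule applies.
Castillo and Tran are each Lieutenant, so the next rule applies.
Among Castillo and Tran, alphabetically by surname: Castillo before Tran.
Full order: Moreau, Vance, Castillo, Tran, Chaudhari.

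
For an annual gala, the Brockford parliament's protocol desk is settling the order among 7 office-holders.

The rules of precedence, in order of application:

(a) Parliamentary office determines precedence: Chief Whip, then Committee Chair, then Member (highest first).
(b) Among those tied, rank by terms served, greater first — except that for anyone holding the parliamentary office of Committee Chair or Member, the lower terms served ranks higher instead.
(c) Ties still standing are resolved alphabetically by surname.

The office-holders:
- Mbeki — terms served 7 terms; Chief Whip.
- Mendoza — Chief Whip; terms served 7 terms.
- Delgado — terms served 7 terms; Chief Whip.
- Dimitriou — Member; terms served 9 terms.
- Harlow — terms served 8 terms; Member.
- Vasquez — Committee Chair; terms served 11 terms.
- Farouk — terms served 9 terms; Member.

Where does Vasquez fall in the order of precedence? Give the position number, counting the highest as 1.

4

By parliamentary office: Delgado, Mbeki and Mendoza (Chief Whip); then Vasquez (Committee Chair); then Harlow, Dimitriou and Farouk (Member).
Delgado, Mbeki and Mendoza all have terms served 7 terms, so the next rule applies.
Among Delgado, Mbeki and Mendoza, alphabetically by surname: Delgado before Mbeki before Mendoza.
Among Harlow, Dimitriou and Farouk, by terms served (lower first) (reversed rule for this group): Harlow (8 terms) before Dimitriou and Farouk (9 terms).
Among Dimitriou and Farouk, alphabetically by surname: Dimitriou before Farouk.
Order: Delgado, Mbeki, Mendoza, Vasquez, Harlow, Dimitriou, Farouk. So position 4.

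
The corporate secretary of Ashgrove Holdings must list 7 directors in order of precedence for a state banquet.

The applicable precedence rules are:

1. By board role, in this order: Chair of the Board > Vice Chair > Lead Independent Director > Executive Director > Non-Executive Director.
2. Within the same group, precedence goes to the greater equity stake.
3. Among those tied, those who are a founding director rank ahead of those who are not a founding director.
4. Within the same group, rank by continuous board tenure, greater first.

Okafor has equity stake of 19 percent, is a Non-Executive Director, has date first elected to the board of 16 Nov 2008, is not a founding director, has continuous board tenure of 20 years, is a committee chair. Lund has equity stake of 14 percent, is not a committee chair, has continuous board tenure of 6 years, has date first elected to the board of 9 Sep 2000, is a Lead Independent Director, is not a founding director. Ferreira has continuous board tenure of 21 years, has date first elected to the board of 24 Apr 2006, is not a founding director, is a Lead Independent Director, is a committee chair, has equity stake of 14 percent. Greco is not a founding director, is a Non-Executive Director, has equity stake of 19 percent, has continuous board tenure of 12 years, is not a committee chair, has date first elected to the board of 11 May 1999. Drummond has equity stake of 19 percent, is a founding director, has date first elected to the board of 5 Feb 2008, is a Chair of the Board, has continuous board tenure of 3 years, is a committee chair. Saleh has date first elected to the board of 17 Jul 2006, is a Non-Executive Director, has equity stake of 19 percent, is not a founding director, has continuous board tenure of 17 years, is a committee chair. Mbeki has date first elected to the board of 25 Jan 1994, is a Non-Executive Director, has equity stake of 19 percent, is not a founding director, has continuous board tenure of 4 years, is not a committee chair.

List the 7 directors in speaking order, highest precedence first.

Drummond, Ferreira, Lund, Okafor, Saleh, Greco, Mbeki

By board role: Drummond (Chair of the Board); then Ferreira and Lund (Lead Independent Director); then Okafor, Saleh, Greco and Mbeki (Non-Executive Director).
Ferreira and Lund both have equity stake 14 percent, so the next rule applies.
Ferreira and Lund are each not a founding director, so the next rule applies.
Among Ferreira and Lund, by continuous board tenure (higher first): Ferreira (21 years) before Lund (6 years).
Okafor, Saleh, Greco and Mbeki all have equity stake 19 percent, so the next rule applies.
Okafor, Saleh, Greco and Mbeki are each not a founding director, so the next rule applies.
Among Okafor, Saleh, Greco and Mbeki, by continuous board tenure (higher first): Okafor (20 years) before Saleh (17 years) before Greco (12 years) before Mbeki (4 years).
Full order: Drummond, Ferreira, Lund, Okafor, Saleh, Greco, Mbeki.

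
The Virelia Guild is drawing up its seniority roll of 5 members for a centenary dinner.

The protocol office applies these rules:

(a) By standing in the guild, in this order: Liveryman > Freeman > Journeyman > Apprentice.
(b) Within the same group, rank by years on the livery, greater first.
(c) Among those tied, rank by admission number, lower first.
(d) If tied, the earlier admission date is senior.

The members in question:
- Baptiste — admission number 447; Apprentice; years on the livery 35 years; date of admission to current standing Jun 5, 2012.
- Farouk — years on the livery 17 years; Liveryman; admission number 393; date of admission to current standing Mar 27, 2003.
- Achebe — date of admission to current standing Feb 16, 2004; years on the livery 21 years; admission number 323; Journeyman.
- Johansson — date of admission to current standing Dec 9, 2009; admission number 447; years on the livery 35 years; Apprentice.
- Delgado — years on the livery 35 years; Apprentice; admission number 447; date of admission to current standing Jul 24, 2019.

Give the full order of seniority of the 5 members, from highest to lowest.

Farouk, Achebe, Johansson, Baptiste, Delgado

By standing in the guild: Farouk (Liveryman); then Achebe (Journeyman); then Johansson, Baptiste and Delgado (Apprentice).
Johansson, Baptiste and Delgado all have years on the livery 35 years, so the next rule applies.
Johansson, Baptiste and Delgado all have admission number 447, so the next rule applies.
Among Johansson, Baptiste and Delgado, by date of admission to current standing (earlier first): Johansson (Dec 9, 2009) before Baptiste (Jun 5, 2012) before Delgado (Jul 24, 2019).
Full order: Farouk, Achebe, Johansson, Baptiste, Delgado.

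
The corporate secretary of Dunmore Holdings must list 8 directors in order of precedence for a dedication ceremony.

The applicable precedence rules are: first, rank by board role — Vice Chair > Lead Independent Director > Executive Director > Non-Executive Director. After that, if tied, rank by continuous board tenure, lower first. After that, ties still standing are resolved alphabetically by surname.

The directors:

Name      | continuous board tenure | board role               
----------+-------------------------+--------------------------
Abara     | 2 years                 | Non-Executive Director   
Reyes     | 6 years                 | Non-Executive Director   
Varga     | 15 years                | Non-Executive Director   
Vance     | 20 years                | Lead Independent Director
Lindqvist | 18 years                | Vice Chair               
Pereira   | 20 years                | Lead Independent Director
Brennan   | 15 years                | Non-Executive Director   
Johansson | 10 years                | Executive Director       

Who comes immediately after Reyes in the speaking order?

By board role: Lindqvist (Vice Chair); then Pereira and Vance (Lead Independent Director); then Johansson (Executive Director); then Abara, Reyes, Brennan and Varga (Non-Executive Director).
Pereira and Vance both have continuous board tenure 20 years, so the next rule applies.
Among Pereira and Vance, alphabetically by surname: Pereira before Vance.
Among Abara, Reyes, Brennan and Varga, by continuous board tenure (lower first): Abara (2 years) before Reyes (6 years) before Brennan and Varga (15 years).
Among Brennan and Varga, alphabetically by surname: Brennan before Varga.
Order: Lindqvist, Pereira, Vance, Johansson, Abara, Reyes, Brennan, Varga.

Brennan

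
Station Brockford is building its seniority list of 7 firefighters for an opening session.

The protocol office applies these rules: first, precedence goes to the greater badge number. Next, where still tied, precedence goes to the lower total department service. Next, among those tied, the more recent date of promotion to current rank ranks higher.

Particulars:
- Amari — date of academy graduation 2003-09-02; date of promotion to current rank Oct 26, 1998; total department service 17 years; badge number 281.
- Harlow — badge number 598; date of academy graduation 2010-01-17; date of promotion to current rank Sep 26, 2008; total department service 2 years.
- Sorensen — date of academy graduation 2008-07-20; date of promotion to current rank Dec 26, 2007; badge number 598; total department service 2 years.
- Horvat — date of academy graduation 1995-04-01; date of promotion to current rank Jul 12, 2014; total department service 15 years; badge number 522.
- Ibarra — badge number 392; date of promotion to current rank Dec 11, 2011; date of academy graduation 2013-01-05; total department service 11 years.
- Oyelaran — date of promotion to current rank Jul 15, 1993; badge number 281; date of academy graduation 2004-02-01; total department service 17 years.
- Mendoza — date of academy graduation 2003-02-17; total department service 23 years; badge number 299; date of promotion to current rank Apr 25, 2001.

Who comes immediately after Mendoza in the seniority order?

By badge number (higher first): Harlow and Sorensen (both 598); then Horvat (522); then Ibarra (392); then Mendoza (299); then Amari and Oyelaran (both 281).
Harlow and Sorensen both have total department service 2 years, so the next rule applies.
Among Harlow and Sorensen, by date of promotion to current rank (later first): Harlow (Sep 26, 2008) before Sorensen (Dec 26, 2007).
Amari and Oyelaran both have total department service 17 years, so the next rule applies.
Among Amari and Oyelaran, by date of promotion to current rank (later first): Amari (Oct 26, 1998) before Oyelaran (Jul 15, 1993).
Order: Harlow, Sorensen, Horvat, Ibarra, Mendoza, Amari, Oyelaran.

Amari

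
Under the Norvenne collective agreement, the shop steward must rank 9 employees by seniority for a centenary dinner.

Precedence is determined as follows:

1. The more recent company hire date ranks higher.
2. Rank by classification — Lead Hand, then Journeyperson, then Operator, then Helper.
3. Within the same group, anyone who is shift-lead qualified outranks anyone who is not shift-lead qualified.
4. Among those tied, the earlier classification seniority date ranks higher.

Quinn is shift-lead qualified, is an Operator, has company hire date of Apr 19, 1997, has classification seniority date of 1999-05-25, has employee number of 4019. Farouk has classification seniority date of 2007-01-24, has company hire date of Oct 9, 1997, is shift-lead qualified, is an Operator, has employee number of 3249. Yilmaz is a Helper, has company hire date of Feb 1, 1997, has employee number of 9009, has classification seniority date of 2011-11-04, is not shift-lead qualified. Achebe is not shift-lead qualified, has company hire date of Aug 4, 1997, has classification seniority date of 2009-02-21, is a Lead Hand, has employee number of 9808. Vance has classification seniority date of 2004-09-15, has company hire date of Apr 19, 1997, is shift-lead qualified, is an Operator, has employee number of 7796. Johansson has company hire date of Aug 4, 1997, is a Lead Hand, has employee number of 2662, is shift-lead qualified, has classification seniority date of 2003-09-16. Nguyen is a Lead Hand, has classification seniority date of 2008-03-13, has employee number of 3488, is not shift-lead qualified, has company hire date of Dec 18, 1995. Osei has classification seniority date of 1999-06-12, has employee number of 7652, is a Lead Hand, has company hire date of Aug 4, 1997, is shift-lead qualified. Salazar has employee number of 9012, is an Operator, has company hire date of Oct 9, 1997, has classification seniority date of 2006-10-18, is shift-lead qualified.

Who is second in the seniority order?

Farouk

By company hire date (later first): Salazar and Farouk (both Oct 9, 1997); then Osei, Johansson and Achebe (each Aug 4, 1997); then Quinn and Vance (both Apr 19, 1997); then Yilmaz (Feb 1, 1997); then Nguyen (Dec 18, 1995).
Salazar and Farouk are each Operator, so the next rule applies.
Salazar and Farouk are each shift-lead qualified, so the next rule applies.
Among Salazar and Farouk, by classification seniority date (earlier first): Salazar (2006-10-18) before Farouk (2007-01-24).
Osei, Johansson and Achebe are each Lead Hand, so the next rule applies.
Among Osei, Johansson and Achebe, shift-lead qualified before not shift-lead qualified: Osei and Johansson (shift-lead qualified) before Achebe (not shift-lead qualified).
Among Osei and Johansson, by classification seniority date (earlier first): Osei (1999-06-12) before Johansson (2003-09-16).
Quinn and Vance are each Operator, so the next rule applies.
Quinn and Vance are each shift-lead qualified, so the next rule applies.
Among Quinn and Vance, by classification seniority date (earlier first): Quinn (1999-05-25) before Vance (2004-09-15).
Order: Salazar, Farouk, Osei, Johansson, Achebe, Quinn, Vance, Yilmaz, Nguyen.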